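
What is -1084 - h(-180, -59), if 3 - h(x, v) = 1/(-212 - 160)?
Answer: -404365/372 ≈ -1087.0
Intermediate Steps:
h(x, v) = 1117/372 (h(x, v) = 3 - 1/(-212 - 160) = 3 - 1/(-372) = 3 - 1*(-1/372) = 3 + 1/372 = 1117/372)
-1084 - h(-180, -59) = -1084 - 1*1117/372 = -1084 - 1117/372 = -404365/372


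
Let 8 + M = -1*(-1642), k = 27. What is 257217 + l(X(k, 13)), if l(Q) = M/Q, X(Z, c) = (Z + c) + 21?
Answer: 15691871/61 ≈ 2.5724e+5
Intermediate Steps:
X(Z, c) = 21 + Z + c
M = 1634 (M = -8 - 1*(-1642) = -8 + 1642 = 1634)
l(Q) = 1634/Q
257217 + l(X(k, 13)) = 257217 + 1634/(21 + 27 + 13) = 257217 + 1634/61 = 15691871/61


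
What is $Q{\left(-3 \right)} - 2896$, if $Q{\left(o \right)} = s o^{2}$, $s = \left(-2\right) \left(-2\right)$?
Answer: $-2860$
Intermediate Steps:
$s = 4$
$Q{\left(o \right)} = 4 o^{2}$
$Q{\left(-3 \right)} - 2896 = 4 \left(-3\right)^{2} - 2896 = 4 \cdot 9 - 2896 = 36 - 2896 = -2860$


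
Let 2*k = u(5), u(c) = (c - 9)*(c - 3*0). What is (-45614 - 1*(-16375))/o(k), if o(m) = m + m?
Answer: 29239/20 ≈ 1461.9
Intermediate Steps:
u(c) = c*(-9 + c) (u(c) = (-9 + c)*(c + 0) = (-9 + c)*c = c*(-9 + c))
k = -10 (k = (5*(-9 + 5))/2 = (5*(-4))/2 = (1/2)*(-20) = -10)
o(m) = 2*m
(-45614 - 1*(-16375))/o(k) = (-45614 - 1*(-16375))/((2*(-10))) = (-45614 + 16375)/(-20) = -29239*(-1/20) = 29239/20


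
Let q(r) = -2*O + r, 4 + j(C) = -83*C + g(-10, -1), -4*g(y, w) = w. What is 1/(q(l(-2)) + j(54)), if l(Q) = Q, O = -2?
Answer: -4/17935 ≈ -0.00022303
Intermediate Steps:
g(y, w) = -w/4
j(C) = -15/4 - 83*C (j(C) = -4 + (-83*C - ¼*(-1)) = -4 + (-83*C + ¼) = -4 + (¼ - 83*C) = -15/4 - 83*C)
q(r) = 4 + r (q(r) = -2*(-2) + r = 4 + r)
1/(q(l(-2)) + j(54)) = 1/((4 - 2) + (-15/4 - 83*54)) = 1/(2 + (-15/4 - 4482)) = 1/(2 - 17943/4) = 1/(-17935/4) = -4/17935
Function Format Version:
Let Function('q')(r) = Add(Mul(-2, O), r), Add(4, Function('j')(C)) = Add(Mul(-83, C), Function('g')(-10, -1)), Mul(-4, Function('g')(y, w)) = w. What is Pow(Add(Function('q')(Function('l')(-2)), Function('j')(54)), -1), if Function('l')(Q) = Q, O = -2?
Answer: Rational(-4, 17935) ≈ -0.00022303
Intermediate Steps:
Function('g')(y, w) = Mul(Rational(-1, 4), w)
Function('j')(C) = Add(Rational(-15, 4), Mul(-83, C)) (Function('j')(C) = Add(-4, Add(Mul(-83, C), Mul(Rational(-1, 4), -1))) = Add(-4, Add(Mul(-83, C), Rational(1, 4))) = Add(-4, Add(Rational(1, 4), Mul(-83, C))) = Add(Rational(-15, 4), Mul(-83, C)))
Function('q')(r) = Add(4, r) (Function('q')(r) = Add(Mul(-2, -2), r) = Add(4, r))
Pow(Add(Function('q')(Function('l')(-2)), Function('j')(54)), -1) = Pow(Add(Add(4, -2), Add(Rational(-15, 4), Mul(-83, 54))), -1) = Pow(Add(2, Add(Rational(-15, 4), -4482)), -1) = Pow(Add(2, Rational(-17943, 4)), -1) = Pow(Rational(-17935, 4), -1) = Rational(-4, 17935)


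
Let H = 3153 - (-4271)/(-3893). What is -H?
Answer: -12270358/3893 ≈ -3151.9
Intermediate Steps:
H = 12270358/3893 (H = 3153 - (-4271)*(-1)/3893 = 3153 - 1*4271/3893 = 3153 - 4271/3893 = 12270358/3893 ≈ 3151.9)
-H = -1*12270358/3893 = -12270358/3893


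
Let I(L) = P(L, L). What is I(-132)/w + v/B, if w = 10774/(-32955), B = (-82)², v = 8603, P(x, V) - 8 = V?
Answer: 13784888401/36222188 ≈ 380.56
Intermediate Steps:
P(x, V) = 8 + V
I(L) = 8 + L
B = 6724
w = -10774/32955 (w = 10774*(-1/32955) = -10774/32955 ≈ -0.32693)
I(-132)/w + v/B = (8 - 132)/(-10774/32955) + 8603/6724 = -124*(-32955/10774) + 8603*(1/6724) = 2043210/5387 + 8603/6724 = 13784888401/36222188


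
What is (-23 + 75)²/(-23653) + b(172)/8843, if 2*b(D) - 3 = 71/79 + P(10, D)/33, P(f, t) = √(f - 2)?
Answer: -1885363726/16523914841 + √2/291819 ≈ -0.11409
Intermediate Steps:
P(f, t) = √(-2 + f)
b(D) = 154/79 + √2/33 (b(D) = 3/2 + (71/79 + √(-2 + 10)/33)/2 = 3/2 + (71*(1/79) + √8*(1/33))/2 = 3/2 + (71/79 + (2*√2)*(1/33))/2 = 3/2 + (71/79 + 2*√2/33)/2 = 3/2 + (71/158 + √2/33) = 154/79 + √2/33)
(-23 + 75)²/(-23653) + b(172)/8843 = (-23 + 75)²/(-23653) + (154/79 + √2/33)/8843 = 52²*(-1/23653) + (154/79 + √2/33)*(1/8843) = 2704*(-1/23653) + (154/698597 + √2/291819) = -2704/23653 + (154/698597 + √2/291819) = -1885363726/16523914841 + √2/291819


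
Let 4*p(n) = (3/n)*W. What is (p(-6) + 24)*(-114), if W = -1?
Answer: -11001/4 ≈ -2750.3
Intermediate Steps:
p(n) = -3/(4*n) (p(n) = ((3/n)*(-1))/4 = (-3/n)/4 = -3/(4*n))
(p(-6) + 24)*(-114) = (-¾/(-6) + 24)*(-114) = (-¾*(-⅙) + 24)*(-114) = (⅛ + 24)*(-114) = (193/8)*(-114) = -11001/4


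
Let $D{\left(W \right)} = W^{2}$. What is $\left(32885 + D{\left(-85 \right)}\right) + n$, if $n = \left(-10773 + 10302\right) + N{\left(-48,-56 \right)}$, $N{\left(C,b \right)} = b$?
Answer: $39583$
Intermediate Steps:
$n = -527$ ($n = \left(-10773 + 10302\right) - 56 = -471 - 56 = -527$)
$\left(32885 + D{\left(-85 \right)}\right) + n = \left(32885 + \left(-85\right)^{2}\right) - 527 = \left(32885 + 7225\right) - 527 = 40110 - 527 = 39583$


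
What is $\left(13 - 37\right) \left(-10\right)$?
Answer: $240$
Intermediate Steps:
$\left(13 - 37\right) \left(-10\right) = \left(-24\right) \left(-10\right) = 240$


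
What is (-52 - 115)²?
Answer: 27889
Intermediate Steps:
(-52 - 115)² = (-167)² = 27889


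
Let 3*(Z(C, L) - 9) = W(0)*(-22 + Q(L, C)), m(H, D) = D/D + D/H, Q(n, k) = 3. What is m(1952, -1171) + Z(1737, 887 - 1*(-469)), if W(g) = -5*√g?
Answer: 18349/1952 ≈ 9.4001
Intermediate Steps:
m(H, D) = 1 + D/H
Z(C, L) = 9 (Z(C, L) = 9 + ((-5*√0)*(-22 + 3))/3 = 9 + (-5*0*(-19))/3 = 9 + (0*(-19))/3 = 9 + (⅓)*0 = 9 + 0 = 9)
m(1952, -1171) + Z(1737, 887 - 1*(-469)) = (-1171 + 1952)/1952 + 9 = (1/1952)*781 + 9 = 781/1952 + 9 = 18349/1952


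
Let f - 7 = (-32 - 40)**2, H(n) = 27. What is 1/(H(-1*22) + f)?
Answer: 1/5218 ≈ 0.00019164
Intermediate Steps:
f = 5191 (f = 7 + (-32 - 40)**2 = 7 + (-72)**2 = 7 + 5184 = 5191)
1/(H(-1*22) + f) = 1/(27 + 5191) = 1/5218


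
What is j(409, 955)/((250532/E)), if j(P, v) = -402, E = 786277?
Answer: -158041677/125266 ≈ -1261.6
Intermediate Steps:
j(409, 955)/((250532/E)) = -402/(250532/786277) = -402/(250532*(1/786277)) = -402/250532/786277 = -402*786277/250532 = -158041677/125266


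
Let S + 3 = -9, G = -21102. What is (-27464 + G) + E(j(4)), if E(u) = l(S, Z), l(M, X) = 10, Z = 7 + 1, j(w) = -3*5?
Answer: -48556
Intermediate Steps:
j(w) = -15
Z = 8
S = -12 (S = -3 - 9 = -12)
E(u) = 10
(-27464 + G) + E(j(4)) = (-27464 - 21102) + 10 = -48566 + 10 = -48556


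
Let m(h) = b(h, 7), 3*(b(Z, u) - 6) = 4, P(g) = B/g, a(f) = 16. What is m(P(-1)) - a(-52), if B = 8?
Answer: -26/3 ≈ -8.6667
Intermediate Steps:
P(g) = 8/g
b(Z, u) = 22/3 (b(Z, u) = 6 + (⅓)*4 = 6 + 4/3 = 22/3)
m(h) = 22/3
m(P(-1)) - a(-52) = 22/3 - 1*16 = 22/3 - 16 = -26/3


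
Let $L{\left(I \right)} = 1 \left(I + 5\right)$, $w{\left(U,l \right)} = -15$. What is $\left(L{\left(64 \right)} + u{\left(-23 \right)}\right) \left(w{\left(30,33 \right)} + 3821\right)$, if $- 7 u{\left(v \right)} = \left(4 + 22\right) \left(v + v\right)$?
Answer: $\frac{6390274}{7} \approx 9.129 \cdot 10^{5}$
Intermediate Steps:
$u{\left(v \right)} = - \frac{52 v}{7}$ ($u{\left(v \right)} = - \frac{\left(4 + 22\right) \left(v + v\right)}{7} = - \frac{26 \cdot 2 v}{7} = - \frac{52 v}{7}$)
$L{\left(I \right)} = 5 + I$ ($L{\left(I \right)} = 1 \left(5 + I\right) = 5 + I$)
$\left(L{\left(64 \right)} + u{\left(-23 \right)}\right) \left(w{\left(30,33 \right)} + 3821\right) = \left(\left(5 + 64\right) - - \frac{1196}{7}\right) \left(-15 + 3821\right) = \left(69 + \frac{1196}{7}\right) 3806 = \frac{1679}{7} \cdot 3806 = \frac{6390274}{7}$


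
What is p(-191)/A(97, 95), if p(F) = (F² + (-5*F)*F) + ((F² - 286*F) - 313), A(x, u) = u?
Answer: -11026/19 ≈ -580.32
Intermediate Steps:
p(F) = -313 - 286*F - 3*F² (p(F) = (F² - 5*F²) + (-313 + F² - 286*F) = -4*F² + (-313 + F² - 286*F) = -313 - 286*F - 3*F²)
p(-191)/A(97, 95) = (-313 - 286*(-191) - 3*(-191)²)/95 = (-313 + 54626 - 3*36481)*(1/95) = (-313 + 54626 - 109443)*(1/95) = -55130*1/95 = -11026/19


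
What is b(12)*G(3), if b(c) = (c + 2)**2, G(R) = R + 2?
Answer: 980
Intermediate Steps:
G(R) = 2 + R
b(c) = (2 + c)**2
b(12)*G(3) = (2 + 12)**2*(2 + 3) = 14**2*5 = 196*5 = 980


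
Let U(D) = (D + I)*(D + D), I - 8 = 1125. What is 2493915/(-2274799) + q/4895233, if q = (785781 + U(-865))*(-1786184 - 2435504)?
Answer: -3093690608925611587/11135671133167 ≈ -2.7782e+5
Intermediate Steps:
I = 1133 (I = 8 + 1125 = 1133)
U(D) = 2*D*(1133 + D) (U(D) = (D + 1133)*(D + D) = (1133 + D)*(2*D) = 2*D*(1133 + D))
q = -1359978794008 (q = (785781 + 2*(-865)*(1133 - 865))*(-1786184 - 2435504) = (785781 + 2*(-865)*268)*(-4221688) = (785781 - 463640)*(-4221688) = 322141*(-4221688) = -1359978794008)
2493915/(-2274799) + q/4895233 = 2493915/(-2274799) - 1359978794008/4895233 = 2493915*(-1/2274799) - 1359978794008*1/4895233 = -2493915/2274799 - 1359978794008/4895233 = -3093690608925611587/11135671133167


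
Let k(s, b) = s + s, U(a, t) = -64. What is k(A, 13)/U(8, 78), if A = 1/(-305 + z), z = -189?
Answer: 1/15808 ≈ 6.3259e-5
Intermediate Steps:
A = -1/494 (A = 1/(-305 - 189) = 1/(-494) = -1/494 ≈ -0.0020243)
k(s, b) = 2*s
k(A, 13)/U(8, 78) = (2*(-1/494))/(-64) = -1/247*(-1/64) = 1/15808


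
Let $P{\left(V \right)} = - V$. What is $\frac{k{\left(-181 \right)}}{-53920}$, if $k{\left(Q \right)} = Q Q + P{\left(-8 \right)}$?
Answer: $- \frac{32769}{53920} \approx -0.60773$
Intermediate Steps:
$k{\left(Q \right)} = 8 + Q^{2}$ ($k{\left(Q \right)} = Q Q - -8 = Q^{2} + 8 = 8 + Q^{2}$)
$\frac{k{\left(-181 \right)}}{-53920} = \frac{8 + \left(-181\right)^{2}}{-53920} = \left(8 + 32761\right) \left(- \frac{1}{53920}\right) = 32769 \left(- \frac{1}{53920}\right) = - \frac{32769}{53920}$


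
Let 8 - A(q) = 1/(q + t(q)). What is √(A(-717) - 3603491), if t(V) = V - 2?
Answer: I*√1857681969733/718 ≈ 1898.3*I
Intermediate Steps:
t(V) = -2 + V
A(q) = 8 - 1/(-2 + 2*q) (A(q) = 8 - 1/(q + (-2 + q)) = 8 - 1/(-2 + 2*q))
√(A(-717) - 3603491) = √((-17 + 16*(-717))/(2*(-1 - 717)) - 3603491) = √((½)*(-17 - 11472)/(-718) - 3603491) = √((½)*(-1/718)*(-11489) - 3603491) = √(11489/1436 - 3603491) = √(-5174601587/1436) = I*√1857681969733/718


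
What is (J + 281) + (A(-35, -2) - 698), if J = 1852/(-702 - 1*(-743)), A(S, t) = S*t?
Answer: -12375/41 ≈ -301.83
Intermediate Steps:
J = 1852/41 (J = 1852/(-702 + 743) = 1852/41 ≈ 45.171)
(J + 281) + (A(-35, -2) - 698) = (1852/41 + 281) + (-35*(-2) - 698) = 13373/41 + (70 - 698) = 13373/41 - 628 = -12375/41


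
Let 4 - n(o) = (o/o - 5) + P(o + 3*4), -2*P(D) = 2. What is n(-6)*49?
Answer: 441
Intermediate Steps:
P(D) = -1 (P(D) = -1/2*2 = -1)
n(o) = 9 (n(o) = 4 - ((o/o - 5) - 1) = 4 - ((1 - 5) - 1) = 4 - (-4 - 1) = 4 - 1*(-5) = 4 + 5 = 9)
n(-6)*49 = 9*49 = 441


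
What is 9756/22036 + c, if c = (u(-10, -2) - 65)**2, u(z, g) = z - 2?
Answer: 32665300/5509 ≈ 5929.4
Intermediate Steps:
u(z, g) = -2 + z
c = 5929 (c = ((-2 - 10) - 65)**2 = (-12 - 65)**2 = (-77)**2 = 5929)
9756/22036 + c = 9756/22036 + 5929 = 9756*(1/22036) + 5929 = 2439/5509 + 5929 = 32665300/5509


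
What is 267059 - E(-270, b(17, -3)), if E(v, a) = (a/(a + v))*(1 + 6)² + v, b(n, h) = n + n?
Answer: 31545655/118 ≈ 2.6734e+5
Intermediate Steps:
b(n, h) = 2*n
E(v, a) = v + 49*a/(a + v) (E(v, a) = (a/(a + v))*7² + v = (a/(a + v))*49 + v = 49*a/(a + v) + v = v + 49*a/(a + v))
267059 - E(-270, b(17, -3)) = 267059 - ((-270)² + 49*(2*17) + (2*17)*(-270))/(2*17 - 270) = 267059 - (72900 + 49*34 + 34*(-270))/(34 - 270) = 267059 - (72900 + 1666 - 9180)/(-236) = 267059 - (-1)*65386/236 = 267059 - 1*(-32693/118) = 267059 + 32693/118 = 31545655/118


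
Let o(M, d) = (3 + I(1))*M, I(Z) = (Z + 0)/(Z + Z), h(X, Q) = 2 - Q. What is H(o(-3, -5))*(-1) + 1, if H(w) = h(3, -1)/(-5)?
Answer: 8/5 ≈ 1.6000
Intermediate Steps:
I(Z) = 1/2 (I(Z) = Z/((2*Z)) = Z*(1/(2*Z)) = 1/2)
o(M, d) = 7*M/2 (o(M, d) = (3 + 1/2)*M = 7*M/2)
H(w) = -3/5 (H(w) = (2 - 1*(-1))/(-5) = (2 + 1)*(-1/5) = 3*(-1/5) = -3/5)
H(o(-3, -5))*(-1) + 1 = -3/5*(-1) + 1 = 3/5 + 1 = 8/5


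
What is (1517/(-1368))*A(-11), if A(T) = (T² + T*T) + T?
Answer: -116809/456 ≈ -256.16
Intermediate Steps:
A(T) = T + 2*T² (A(T) = (T² + T²) + T = 2*T² + T = T + 2*T²)
(1517/(-1368))*A(-11) = (1517/(-1368))*(-11*(1 + 2*(-11))) = (1517*(-1/1368))*(-11*(1 - 22)) = -(-16687)*(-21)/1368 = -1517/1368*231 = -116809/456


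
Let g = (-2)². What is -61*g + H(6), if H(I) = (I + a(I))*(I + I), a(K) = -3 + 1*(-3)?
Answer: -244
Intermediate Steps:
a(K) = -6 (a(K) = -3 - 3 = -6)
g = 4
H(I) = 2*I*(-6 + I) (H(I) = (I - 6)*(I + I) = (-6 + I)*(2*I) = 2*I*(-6 + I))
-61*g + H(6) = -61*4 + 2*6*(-6 + 6) = -244 + 2*6*0 = -244 + 0 = -244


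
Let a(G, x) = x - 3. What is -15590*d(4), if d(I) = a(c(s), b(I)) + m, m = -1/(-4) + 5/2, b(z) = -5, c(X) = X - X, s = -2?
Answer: 163695/2 ≈ 81848.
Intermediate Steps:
c(X) = 0
a(G, x) = -3 + x
m = 11/4 (m = -1*(-¼) + 5*(½) = ¼ + 5/2 = 11/4 ≈ 2.7500)
d(I) = -21/4 (d(I) = (-3 - 5) + 11/4 = -8 + 11/4 = -21/4)
-15590*d(4) = -15590*(-21/4) = 163695/2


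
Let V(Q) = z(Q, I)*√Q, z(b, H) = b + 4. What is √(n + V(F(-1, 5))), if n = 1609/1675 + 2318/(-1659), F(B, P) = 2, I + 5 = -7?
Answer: √(-134864046807 + 1853248411350*√2)/555765 ≈ 2.8370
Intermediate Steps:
I = -12 (I = -5 - 7 = -12)
z(b, H) = 4 + b
n = -1213319/2778825 (n = 1609*(1/1675) + 2318*(-1/1659) = 1609/1675 - 2318/1659 = -1213319/2778825 ≈ -0.43663)
V(Q) = √Q*(4 + Q) (V(Q) = (4 + Q)*√Q = √Q*(4 + Q))
√(n + V(F(-1, 5))) = √(-1213319/2778825 + √2*(4 + 2)) = √(-1213319/2778825 + √2*6) = √(-1213319/2778825 + 6*√2)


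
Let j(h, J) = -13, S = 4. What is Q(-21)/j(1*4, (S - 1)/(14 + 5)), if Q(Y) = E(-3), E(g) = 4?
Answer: -4/13 ≈ -0.30769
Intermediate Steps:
Q(Y) = 4
Q(-21)/j(1*4, (S - 1)/(14 + 5)) = 4/(-13) = 4*(-1/13) = -4/13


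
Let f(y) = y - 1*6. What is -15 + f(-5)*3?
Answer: -48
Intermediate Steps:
f(y) = -6 + y (f(y) = y - 6 = -6 + y)
-15 + f(-5)*3 = -15 + (-6 - 5)*3 = -15 - 11*3 = -15 - 33 = -48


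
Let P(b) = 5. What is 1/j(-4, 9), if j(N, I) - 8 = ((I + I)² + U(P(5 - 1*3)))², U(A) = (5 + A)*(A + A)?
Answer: 1/179784 ≈ 5.5622e-6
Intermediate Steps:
U(A) = 2*A*(5 + A) (U(A) = (5 + A)*(2*A) = 2*A*(5 + A))
j(N, I) = 8 + (100 + 4*I²)² (j(N, I) = 8 + ((I + I)² + 2*5*(5 + 5))² = 8 + ((2*I)² + 2*5*10)² = 8 + (4*I² + 100)² = 8 + (100 + 4*I²)²)
1/j(-4, 9) = 1/(8 + 16*(25 + 9²)²) = 1/(8 + 16*(25 + 81)²) = 1/(8 + 16*106²) = 1/(8 + 16*11236) = 1/(8 + 179776) = 1/179784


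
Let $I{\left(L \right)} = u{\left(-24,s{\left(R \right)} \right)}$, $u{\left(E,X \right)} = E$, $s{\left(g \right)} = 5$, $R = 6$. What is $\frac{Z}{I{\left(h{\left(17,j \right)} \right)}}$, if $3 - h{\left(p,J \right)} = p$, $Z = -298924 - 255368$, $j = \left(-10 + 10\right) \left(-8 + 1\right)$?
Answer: $\frac{46191}{2} \approx 23096.0$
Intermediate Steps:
$j = 0$ ($j = 0 \left(-7\right) = 0$)
$Z = -554292$ ($Z = -298924 - 255368 = -554292$)
$h{\left(p,J \right)} = 3 - p$
$I{\left(L \right)} = -24$
$\frac{Z}{I{\left(h{\left(17,j \right)} \right)}} = - \frac{554292}{-24} = \left(-554292\right) \left(- \frac{1}{24}\right) = \frac{46191}{2}$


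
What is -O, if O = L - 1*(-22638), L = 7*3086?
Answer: -44240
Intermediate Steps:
L = 21602
O = 44240 (O = 21602 - 1*(-22638) = 21602 + 22638 = 44240)
-O = -1*44240 = -44240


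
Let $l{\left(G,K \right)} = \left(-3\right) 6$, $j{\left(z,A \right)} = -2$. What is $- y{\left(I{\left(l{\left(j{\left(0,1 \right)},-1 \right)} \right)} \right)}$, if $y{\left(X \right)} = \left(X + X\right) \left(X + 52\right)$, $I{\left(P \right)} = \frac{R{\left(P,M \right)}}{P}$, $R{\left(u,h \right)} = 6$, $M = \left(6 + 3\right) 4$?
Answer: $\frac{310}{9} \approx 34.444$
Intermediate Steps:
$M = 36$ ($M = 9 \cdot 4 = 36$)
$l{\left(G,K \right)} = -18$
$I{\left(P \right)} = \frac{6}{P}$
$y{\left(X \right)} = 2 X \left(52 + X\right)$
$- y{\left(I{\left(l{\left(j{\left(0,1 \right)},-1 \right)} \right)} \right)} = - 2 \frac{6}{-18} \left(52 + \frac{6}{-18}\right) = - 2 \cdot 6 \left(- \frac{1}{18}\right) \left(52 + 6 \left(- \frac{1}{18}\right)\right) = - \frac{2 \left(-1\right) \left(52 - \frac{1}{3}\right)}{3} = - \frac{2 \left(-1\right) 155}{3 \cdot 3} = \left(-1\right) \left(- \frac{310}{9}\right) = \frac{310}{9}$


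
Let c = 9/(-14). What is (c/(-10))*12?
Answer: 27/35 ≈ 0.77143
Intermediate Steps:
c = -9/14 (c = 9*(-1/14) = -9/14 ≈ -0.64286)
(c/(-10))*12 = -9/14/(-10)*12 = -9/14*(-1/10)*12 = (9/140)*12 = 27/35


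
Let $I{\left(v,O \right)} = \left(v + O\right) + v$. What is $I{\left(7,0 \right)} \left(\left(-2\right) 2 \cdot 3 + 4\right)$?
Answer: $-112$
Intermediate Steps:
$I{\left(v,O \right)} = O + 2 v$ ($I{\left(v,O \right)} = \left(O + v\right) + v = O + 2 v$)
$I{\left(7,0 \right)} \left(\left(-2\right) 2 \cdot 3 + 4\right) = \left(0 + 2 \cdot 7\right) \left(\left(-2\right) 2 \cdot 3 + 4\right) = \left(0 + 14\right) \left(\left(-4\right) 3 + 4\right) = 14 \left(-12 + 4\right) = 14 \left(-8\right) = -112$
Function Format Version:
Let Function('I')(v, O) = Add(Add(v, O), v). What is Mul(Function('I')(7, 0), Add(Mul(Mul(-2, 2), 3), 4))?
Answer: -112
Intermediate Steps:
Function('I')(v, O) = Add(O, Mul(2, v)) (Function('I')(v, O) = Add(Add(O, v), v) = Add(O, Mul(2, v)))
Mul(Function('I')(7, 0), Add(Mul(Mul(-2, 2), 3), 4)) = Mul(Add(0, Mul(2, 7)), Add(Mul(Mul(-2, 2), 3), 4)) = Mul(Add(0, 14), Add(Mul(-4, 3), 4)) = Mul(14, Add(-12, 4)) = Mul(14, -8) = -112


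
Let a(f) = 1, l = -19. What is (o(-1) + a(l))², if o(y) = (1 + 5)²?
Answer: 1369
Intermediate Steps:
o(y) = 36 (o(y) = 6² = 36)
(o(-1) + a(l))² = (36 + 1)² = 37² = 1369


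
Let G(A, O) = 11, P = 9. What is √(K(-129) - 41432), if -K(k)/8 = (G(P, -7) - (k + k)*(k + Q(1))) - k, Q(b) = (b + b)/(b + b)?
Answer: 2*√55410 ≈ 470.79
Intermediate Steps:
Q(b) = 1 (Q(b) = (2*b)/((2*b)) = (2*b)*(1/(2*b)) = 1)
K(k) = -88 + 8*k + 16*k*(1 + k) (K(k) = -8*((11 - (k + k)*(k + 1)) - k) = -8*((11 - 2*k*(1 + k)) - k) = -8*(11 - k - 2*k*(1 + k)) = -88 + 8*k + 16*k*(1 + k))
√(K(-129) - 41432) = √((-88 + 16*(-129)² + 24*(-129)) - 41432) = √((-88 + 16*16641 - 3096) - 41432) = √((-88 + 266256 - 3096) - 41432) = √(263072 - 41432) = √221640 = 2*√55410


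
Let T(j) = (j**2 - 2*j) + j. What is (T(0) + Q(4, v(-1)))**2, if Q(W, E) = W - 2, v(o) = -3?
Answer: 4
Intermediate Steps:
T(j) = j**2 - j
Q(W, E) = -2 + W
(T(0) + Q(4, v(-1)))**2 = (0*(-1 + 0) + (-2 + 4))**2 = (0*(-1) + 2)**2 = (0 + 2)**2 = 2**2 = 4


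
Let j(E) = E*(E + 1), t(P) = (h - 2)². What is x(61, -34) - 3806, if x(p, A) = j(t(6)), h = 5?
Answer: -3716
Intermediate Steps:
t(P) = 9 (t(P) = (5 - 2)² = 3² = 9)
j(E) = E*(1 + E)
x(p, A) = 90 (x(p, A) = 9*(1 + 9) = 9*10 = 90)
x(61, -34) - 3806 = 90 - 3806 = -3716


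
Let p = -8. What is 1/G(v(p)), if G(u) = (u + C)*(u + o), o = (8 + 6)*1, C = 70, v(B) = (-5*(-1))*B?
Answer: -1/780 ≈ -0.0012821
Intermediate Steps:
v(B) = 5*B
o = 14 (o = 14*1 = 14)
G(u) = (14 + u)*(70 + u) (G(u) = (u + 70)*(u + 14) = (70 + u)*(14 + u) = (14 + u)*(70 + u))
1/G(v(p)) = 1/(980 + (5*(-8))**2 + 84*(5*(-8))) = 1/(980 + (-40)**2 + 84*(-40)) = 1/(980 + 1600 - 3360) = 1/(-780) = -1/780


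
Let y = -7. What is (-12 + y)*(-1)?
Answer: 19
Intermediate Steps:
(-12 + y)*(-1) = (-12 - 7)*(-1) = -19*(-1) = 19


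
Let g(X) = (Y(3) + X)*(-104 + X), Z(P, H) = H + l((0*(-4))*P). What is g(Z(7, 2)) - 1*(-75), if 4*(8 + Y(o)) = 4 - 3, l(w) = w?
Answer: 1323/2 ≈ 661.50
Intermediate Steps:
Y(o) = -31/4 (Y(o) = -8 + (4 - 3)/4 = -8 + (1/4)*1 = -8 + 1/4 = -31/4)
Z(P, H) = H (Z(P, H) = H + (0*(-4))*P = H + 0*P = H + 0 = H)
g(X) = (-104 + X)*(-31/4 + X) (g(X) = (-31/4 + X)*(-104 + X) = (-104 + X)*(-31/4 + X))
g(Z(7, 2)) - 1*(-75) = (806 + 2**2 - 447/4*2) - 1*(-75) = (806 + 4 - 447/2) + 75 = 1173/2 + 75 = 1323/2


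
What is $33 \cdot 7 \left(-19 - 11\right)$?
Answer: $-6930$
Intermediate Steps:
$33 \cdot 7 \left(-19 - 11\right) = 231 \left(-30\right) = -6930$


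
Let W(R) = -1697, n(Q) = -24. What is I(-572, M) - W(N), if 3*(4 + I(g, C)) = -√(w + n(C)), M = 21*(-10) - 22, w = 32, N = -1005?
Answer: 1693 - 2*√2/3 ≈ 1692.1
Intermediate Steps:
M = -232 (M = -210 - 22 = -232)
I(g, C) = -4 - 2*√2/3 (I(g, C) = -4 + (-√(32 - 24))/3 = -4 + (-√8)/3 = -4 + (-2*√2)/3 = -4 - 2*√2/3)
I(-572, M) - W(N) = (-4 - 2*√2/3) - 1*(-1697) = (-4 - 2*√2/3) + 1697 = 1693 - 2*√2/3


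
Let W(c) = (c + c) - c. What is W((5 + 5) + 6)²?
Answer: 256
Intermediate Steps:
W(c) = c (W(c) = 2*c - c = c)
W((5 + 5) + 6)² = ((5 + 5) + 6)² = (10 + 6)² = 16² = 256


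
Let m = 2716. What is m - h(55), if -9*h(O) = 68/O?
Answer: 1344488/495 ≈ 2716.1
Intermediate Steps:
h(O) = -68/(9*O)
m - h(55) = 2716 - (-68)/(9*55) = 2716 - 1*(-68/495) = 2716 + 68/495 = 1344488/495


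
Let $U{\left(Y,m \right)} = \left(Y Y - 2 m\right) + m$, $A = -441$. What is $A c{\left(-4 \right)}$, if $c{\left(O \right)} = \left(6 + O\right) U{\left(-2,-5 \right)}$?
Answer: $-7938$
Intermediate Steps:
$U{\left(Y,m \right)} = Y^{2} - m$ ($U{\left(Y,m \right)} = \left(Y^{2} - 2 m\right) + m = Y^{2} - m$)
$c{\left(O \right)} = 54 + 9 O$ ($c{\left(O \right)} = \left(6 + O\right) \left(\left(-2\right)^{2} - -5\right) = \left(6 + O\right) \left(4 + 5\right) = \left(6 + O\right) 9 = 54 + 9 O$)
$A c{\left(-4 \right)} = - 441 \left(54 + 9 \left(-4\right)\right) = - 441 \left(54 - 36\right) = \left(-441\right) 18 = -7938$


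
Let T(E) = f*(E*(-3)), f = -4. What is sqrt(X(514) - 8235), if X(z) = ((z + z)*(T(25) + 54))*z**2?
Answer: sqrt(96144086517) ≈ 3.1007e+5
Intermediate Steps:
T(E) = 12*E (T(E) = -4*E*(-3) = -(-12)*E = 12*E)
X(z) = 708*z**3 (X(z) = ((z + z)*(12*25 + 54))*z**2 = ((2*z)*(300 + 54))*z**2 = ((2*z)*354)*z**2 = (708*z)*z**2 = 708*z**3)
sqrt(X(514) - 8235) = sqrt(708*514**3 - 8235) = sqrt(708*135796744 - 8235) = sqrt(96144094752 - 8235) = sqrt(96144086517)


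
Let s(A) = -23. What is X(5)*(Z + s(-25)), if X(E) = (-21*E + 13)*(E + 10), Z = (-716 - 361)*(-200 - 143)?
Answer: -509755440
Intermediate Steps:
Z = 369411 (Z = -1077*(-343) = 369411)
X(E) = (10 + E)*(13 - 21*E) (X(E) = (13 - 21*E)*(10 + E) = (10 + E)*(13 - 21*E))
X(5)*(Z + s(-25)) = (130 - 197*5 - 21*5²)*(369411 - 23) = (130 - 985 - 21*25)*369388 = (130 - 985 - 525)*369388 = -1380*369388 = -509755440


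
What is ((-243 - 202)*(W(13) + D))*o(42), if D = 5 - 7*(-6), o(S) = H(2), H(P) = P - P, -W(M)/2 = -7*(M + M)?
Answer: 0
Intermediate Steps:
W(M) = 28*M (W(M) = -(-14)*(M + M) = -(-14)*2*M = -(-28)*M = 28*M)
H(P) = 0
o(S) = 0
D = 47 (D = 5 + 42 = 47)
((-243 - 202)*(W(13) + D))*o(42) = ((-243 - 202)*(28*13 + 47))*0 = -445*(364 + 47)*0 = -445*411*0 = -182895*0 = 0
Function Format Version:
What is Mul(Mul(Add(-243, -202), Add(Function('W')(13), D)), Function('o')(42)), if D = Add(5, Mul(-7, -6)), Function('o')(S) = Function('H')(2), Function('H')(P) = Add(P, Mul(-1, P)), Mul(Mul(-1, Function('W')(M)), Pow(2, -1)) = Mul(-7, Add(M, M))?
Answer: 0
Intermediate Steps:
Function('W')(M) = Mul(28, M) (Function('W')(M) = Mul(-2, Mul(-7, Add(M, M))) = Mul(-2, Mul(-7, Mul(2, M))) = Mul(-2, Mul(-14, M)) = Mul(28, M))
Function('H')(P) = 0
Function('o')(S) = 0
D = 47 (D = Add(5, 42) = 47)
Mul(Mul(Add(-243, -202), Add(Function('W')(13), D)), Function('o')(42)) = Mul(Mul(Add(-243, -202), Add(Mul(28, 13), 47)), 0) = Mul(Mul(-445, Add(364, 47)), 0) = Mul(Mul(-445, 411), 0) = Mul(-182895, 0) = 0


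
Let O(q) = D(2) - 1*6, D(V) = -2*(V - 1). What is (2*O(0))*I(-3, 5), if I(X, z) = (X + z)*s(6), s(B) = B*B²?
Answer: -6912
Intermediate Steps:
s(B) = B³
D(V) = 2 - 2*V (D(V) = -2*(-1 + V) = 2 - 2*V)
O(q) = -8 (O(q) = (2 - 2*2) - 1*6 = (2 - 4) - 6 = -2 - 6 = -8)
I(X, z) = 216*X + 216*z (I(X, z) = (X + z)*6³ = (X + z)*216 = 216*X + 216*z)
(2*O(0))*I(-3, 5) = (2*(-8))*(216*(-3) + 216*5) = -16*(-648 + 1080) = -16*432 = -6912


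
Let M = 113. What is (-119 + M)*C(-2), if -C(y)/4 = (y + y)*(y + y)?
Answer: 384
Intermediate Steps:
C(y) = -16*y² (C(y) = -4*(y + y)*(y + y) = -4*2*y*2*y = -16*y²)
(-119 + M)*C(-2) = (-119 + 113)*(-16*(-2)²) = -(-96)*4 = -6*(-64) = 384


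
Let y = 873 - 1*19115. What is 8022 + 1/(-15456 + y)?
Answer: 270325355/33698 ≈ 8022.0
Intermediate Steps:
y = -18242 (y = 873 - 19115 = -18242)
8022 + 1/(-15456 + y) = 8022 + 1/(-15456 - 18242) = 8022 + 1/(-33698) = 8022 - 1/33698 = 270325355/33698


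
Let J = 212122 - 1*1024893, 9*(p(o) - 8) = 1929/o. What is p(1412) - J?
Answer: 3442932487/4236 ≈ 8.1278e+5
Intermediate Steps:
p(o) = 8 + 643/(3*o) (p(o) = 8 + (1929/o)/9 = 8 + 643/(3*o))
J = -812771 (J = 212122 - 1024893 = -812771)
p(1412) - J = (8 + (643/3)/1412) - 1*(-812771) = (8 + (643/3)*(1/1412)) + 812771 = (8 + 643/4236) + 812771 = 34531/4236 + 812771 = 3442932487/4236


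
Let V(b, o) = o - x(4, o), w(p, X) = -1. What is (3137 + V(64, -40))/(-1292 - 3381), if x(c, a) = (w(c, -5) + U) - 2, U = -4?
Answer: -3104/4673 ≈ -0.66424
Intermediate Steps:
x(c, a) = -7 (x(c, a) = (-1 - 4) - 2 = -5 - 2 = -7)
V(b, o) = 7 + o (V(b, o) = o - 1*(-7) = o + 7 = 7 + o)
(3137 + V(64, -40))/(-1292 - 3381) = (3137 + (7 - 40))/(-1292 - 3381) = (3137 - 33)/(-4673) = 3104*(-1/4673) = -3104/4673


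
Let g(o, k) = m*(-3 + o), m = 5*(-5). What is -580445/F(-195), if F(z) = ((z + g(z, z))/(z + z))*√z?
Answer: -232178*I*√195/951 ≈ -3409.2*I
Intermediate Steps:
m = -25
g(o, k) = 75 - 25*o (g(o, k) = -25*(-3 + o) = 75 - 25*o)
F(z) = (75 - 24*z)/(2*√z) (F(z) = ((z + (75 - 25*z))/(z + z))*√z = ((75 - 24*z)/((2*z)))*√z = ((75 - 24*z)*(1/(2*z)))*√z = ((75 - 24*z)/(2*z))*√z = (75 - 24*z)/(2*√z))
-580445/F(-195) = -580445*2*I*√195/(3*(25 - 8*(-195))) = -580445*2*I*√195/(3*(25 + 1560)) = -580445*2*I*√195/4755 = -232178*I*√195/951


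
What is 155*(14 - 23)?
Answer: -1395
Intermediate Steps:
155*(14 - 23) = 155*(-9) = -1395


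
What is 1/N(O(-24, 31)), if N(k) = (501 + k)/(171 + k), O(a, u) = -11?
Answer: 16/49 ≈ 0.32653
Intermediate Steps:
N(k) = (501 + k)/(171 + k)
1/N(O(-24, 31)) = 1/((501 - 11)/(171 - 11)) = 1/(490/160) = 1/((1/160)*490) = 1/(49/16) = 16/49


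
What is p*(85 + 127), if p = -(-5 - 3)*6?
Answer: 10176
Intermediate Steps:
p = 48 (p = -1*(-8)*6 = 8*6 = 48)
p*(85 + 127) = 48*(85 + 127) = 48*212 = 10176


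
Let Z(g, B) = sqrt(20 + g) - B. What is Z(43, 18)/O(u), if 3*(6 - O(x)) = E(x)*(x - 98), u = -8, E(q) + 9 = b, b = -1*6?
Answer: 9/262 - 3*sqrt(7)/524 ≈ 0.019204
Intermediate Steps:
b = -6
E(q) = -15 (E(q) = -9 - 6 = -15)
O(x) = -484 + 5*x (O(x) = 6 - (-5)*(x - 98) = 6 - (-5)*(-98 + x) = 6 - (1470 - 15*x)/3 = 6 + (-490 + 5*x) = -484 + 5*x)
Z(43, 18)/O(u) = (sqrt(20 + 43) - 1*18)/(-484 + 5*(-8)) = (sqrt(63) - 18)/(-484 - 40) = (3*sqrt(7) - 18)/(-524) = (-18 + 3*sqrt(7))*(-1/524) = 9/262 - 3*sqrt(7)/524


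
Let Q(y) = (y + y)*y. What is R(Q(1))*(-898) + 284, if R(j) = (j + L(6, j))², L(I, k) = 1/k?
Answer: -10657/2 ≈ -5328.5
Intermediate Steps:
Q(y) = 2*y² (Q(y) = (2*y)*y = 2*y²)
R(j) = (j + 1/j)²
R(Q(1))*(-898) + 284 = ((1 + (2*1²)²)²/(2*1²)²)*(-898) + 284 = ((1 + (2*1)²)²/(2*1)²)*(-898) + 284 = ((1 + 2²)²/2²)*(-898) + 284 = ((1 + 4)²/4)*(-898) + 284 = ((¼)*5²)*(-898) + 284 = ((¼)*25)*(-898) + 284 = (25/4)*(-898) + 284 = -11225/2 + 284 = -10657/2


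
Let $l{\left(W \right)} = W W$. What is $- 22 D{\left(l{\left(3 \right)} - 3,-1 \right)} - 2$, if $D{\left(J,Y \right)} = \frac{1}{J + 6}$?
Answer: $- \frac{23}{6} \approx -3.8333$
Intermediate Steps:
$l{\left(W \right)} = W^{2}$
$D{\left(J,Y \right)} = \frac{1}{6 + J}$
$- 22 D{\left(l{\left(3 \right)} - 3,-1 \right)} - 2 = - \frac{22}{6 - \left(3 - 3^{2}\right)} - 2 = - \frac{22}{6 + \left(9 - 3\right)} - 2 = - \frac{22}{6 + 6} - 2 = - \frac{22}{12} - 2 = \left(-22\right) \frac{1}{12} - 2 = - \frac{11}{6} - 2 = - \frac{23}{6}$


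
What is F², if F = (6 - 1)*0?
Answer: 0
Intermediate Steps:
F = 0 (F = 5*0 = 0)
F² = 0² = 0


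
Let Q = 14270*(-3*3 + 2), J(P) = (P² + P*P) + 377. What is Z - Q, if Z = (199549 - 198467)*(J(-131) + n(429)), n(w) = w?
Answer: 38108386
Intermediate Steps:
J(P) = 377 + 2*P² (J(P) = (P² + P²) + 377 = 2*P² + 377 = 377 + 2*P²)
Q = -99890 (Q = 14270*(-9 + 2) = 14270*(-7) = -99890)
Z = 38008496 (Z = (199549 - 198467)*((377 + 2*(-131)²) + 429) = 1082*((377 + 2*17161) + 429) = 1082*((377 + 34322) + 429) = 1082*(34699 + 429) = 1082*35128 = 38008496)
Z - Q = 38008496 - 1*(-99890) = 38008496 + 99890 = 38108386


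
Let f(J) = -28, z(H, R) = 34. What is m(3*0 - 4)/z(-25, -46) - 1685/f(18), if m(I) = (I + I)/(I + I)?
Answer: 28659/476 ≈ 60.208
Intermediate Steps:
m(I) = 1 (m(I) = (2*I)/((2*I)) = (2*I)*(1/(2*I)) = 1)
m(3*0 - 4)/z(-25, -46) - 1685/f(18) = 1/34 - 1685/(-28) = 1*(1/34) - 1685*(-1/28) = 1/34 + 1685/28 = 28659/476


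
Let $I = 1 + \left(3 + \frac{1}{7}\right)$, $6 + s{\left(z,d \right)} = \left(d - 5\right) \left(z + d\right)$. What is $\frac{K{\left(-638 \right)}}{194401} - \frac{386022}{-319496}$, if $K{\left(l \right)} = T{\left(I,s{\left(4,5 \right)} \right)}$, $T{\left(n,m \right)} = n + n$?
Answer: $\frac{262659985261}{217386196636} \approx 1.2083$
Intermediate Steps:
$s{\left(z,d \right)} = -6 + \left(-5 + d\right) \left(d + z\right)$ ($s{\left(z,d \right)} = -6 + \left(d - 5\right) \left(z + d\right) = -6 + \left(-5 + d\right) \left(d + z\right)$)
$I = \frac{29}{7}$ ($I = 1 + \left(3 + \frac{1}{7}\right) = 1 + \frac{22}{7} = \frac{29}{7} \approx 4.1429$)
$T{\left(n,m \right)} = 2 n$
$K{\left(l \right)} = \frac{58}{7}$ ($K{\left(l \right)} = 2 \cdot \frac{29}{7} = \frac{58}{7}$)
$\frac{K{\left(-638 \right)}}{194401} - \frac{386022}{-319496} = \frac{58}{7 \cdot 194401} - \frac{386022}{-319496} = \frac{58}{7} \cdot \frac{1}{194401} - - \frac{193011}{159748} = \frac{58}{1360807} + \frac{193011}{159748} = \frac{262659985261}{217386196636}$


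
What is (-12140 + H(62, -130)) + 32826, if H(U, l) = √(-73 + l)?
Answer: 20686 + I*√203 ≈ 20686.0 + 14.248*I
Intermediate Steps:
(-12140 + H(62, -130)) + 32826 = (-12140 + √(-73 - 130)) + 32826 = (-12140 + √(-203)) + 32826 = (-12140 + I*√203) + 32826 = 20686 + I*√203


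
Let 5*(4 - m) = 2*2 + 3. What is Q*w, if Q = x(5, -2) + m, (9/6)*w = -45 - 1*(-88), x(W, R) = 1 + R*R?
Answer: 3268/15 ≈ 217.87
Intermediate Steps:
x(W, R) = 1 + R**2
m = 13/5 (m = 4 - (2*2 + 3)/5 = 4 - (4 + 3)/5 = 4 - 1/5*7 = 4 - 7/5 = 13/5 ≈ 2.6000)
w = 86/3 (w = 2*(-45 - 1*(-88))/3 = 2*(-45 + 88)/3 = (2/3)*43 = 86/3 ≈ 28.667)
Q = 38/5 (Q = (1 + (-2)**2) + 13/5 = (1 + 4) + 13/5 = 5 + 13/5 = 38/5 ≈ 7.6000)
Q*w = (38/5)*(86/3) = 3268/15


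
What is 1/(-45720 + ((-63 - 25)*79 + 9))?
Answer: -1/52663 ≈ -1.8989e-5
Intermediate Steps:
1/(-45720 + ((-63 - 25)*79 + 9)) = 1/(-45720 + (-88*79 + 9)) = 1/(-45720 + (-6952 + 9)) = 1/(-45720 - 6943) = 1/(-52663) = -1/52663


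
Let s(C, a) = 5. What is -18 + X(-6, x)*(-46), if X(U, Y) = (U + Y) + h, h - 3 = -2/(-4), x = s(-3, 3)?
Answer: -133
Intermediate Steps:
x = 5
h = 7/2 (h = 3 - 2/(-4) = 3 - 2*(-¼) = 3 + ½ = 7/2 ≈ 3.5000)
X(U, Y) = 7/2 + U + Y (X(U, Y) = (U + Y) + 7/2 = 7/2 + U + Y)
-18 + X(-6, x)*(-46) = -18 + (7/2 - 6 + 5)*(-46) = -18 + (5/2)*(-46) = -18 - 115 = -133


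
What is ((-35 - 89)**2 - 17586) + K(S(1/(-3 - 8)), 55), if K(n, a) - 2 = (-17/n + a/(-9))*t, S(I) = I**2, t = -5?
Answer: 72968/9 ≈ 8107.6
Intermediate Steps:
K(n, a) = 2 + 85/n + 5*a/9 (K(n, a) = 2 + (-17/n + a/(-9))*(-5) = 2 + (-17/n + a*(-1/9))*(-5) = 2 + (-17/n - a/9)*(-5) = 2 + (85/n + 5*a/9) = 2 + 85/n + 5*a/9)
((-35 - 89)**2 - 17586) + K(S(1/(-3 - 8)), 55) = ((-35 - 89)**2 - 17586) + (2 + 85/((1/(-3 - 8))**2) + (5/9)*55) = ((-124)**2 - 17586) + (2 + 85/((1/(-11))**2) + 275/9) = (15376 - 17586) + (2 + 85/((-1/11)**2) + 275/9) = -2210 + (2 + 85/(1/121) + 275/9) = -2210 + (2 + 85*121 + 275/9) = -2210 + (2 + 10285 + 275/9) = -2210 + 92858/9 = 72968/9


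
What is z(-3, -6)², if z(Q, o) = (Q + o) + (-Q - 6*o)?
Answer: 900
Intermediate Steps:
z(Q, o) = -5*o
z(-3, -6)² = (-5*(-6))² = 30² = 900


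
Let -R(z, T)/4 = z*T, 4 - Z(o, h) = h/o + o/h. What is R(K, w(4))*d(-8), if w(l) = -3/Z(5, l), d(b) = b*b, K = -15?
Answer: -76800/13 ≈ -5907.7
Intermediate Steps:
Z(o, h) = 4 - h/o - o/h (Z(o, h) = 4 - (h/o + o/h) = 4 + (-h/o - o/h) = 4 - h/o - o/h)
d(b) = b²
w(l) = -3/(4 - 5/l - l/5) (w(l) = -3/(4 - 1*l/5 - 1*5/l) = -3/(4 - 1*l*⅕ - 5/l) = -3/(4 - l/5 - 5/l) = -3/(4 - 5/l - l/5))
R(z, T) = -4*T*z (R(z, T) = -4*z*T = -4*T*z)
R(K, w(4))*d(-8) = -4*15*4/(25 + 4*(-20 + 4))*(-15)*(-8)² = -4*15*4/(25 + 4*(-16))*(-15)*64 = -4*15*4/(25 - 64)*(-15)*64 = -4*15*4/(-39)*(-15)*64 = -4*15*4*(-1/39)*(-15)*64 = -4*(-20/13)*(-15)*64 = -1200/13*64 = -76800/13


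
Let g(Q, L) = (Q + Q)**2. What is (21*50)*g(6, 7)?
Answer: 151200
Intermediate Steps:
g(Q, L) = 4*Q**2 (g(Q, L) = (2*Q)**2 = 4*Q**2)
(21*50)*g(6, 7) = (21*50)*(4*6**2) = 1050*(4*36) = 1050*144 = 151200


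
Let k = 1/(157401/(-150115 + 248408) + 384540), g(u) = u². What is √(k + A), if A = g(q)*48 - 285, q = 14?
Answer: 2*√3258438476726178554078949/37797747621 ≈ 95.514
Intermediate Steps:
A = 9123 (A = 14²*48 - 285 = 196*48 - 285 = 9408 - 285 = 9123)
k = 98293/37797747621 (k = 1/(157401/98293 + 384540) = 1/(37797747621/98293) = 98293/37797747621 ≈ 2.6005e-6)
√(k + A) = √(98293/37797747621 + 9123) = √(344828851644676/37797747621) = 2*√3258438476726178554078949/37797747621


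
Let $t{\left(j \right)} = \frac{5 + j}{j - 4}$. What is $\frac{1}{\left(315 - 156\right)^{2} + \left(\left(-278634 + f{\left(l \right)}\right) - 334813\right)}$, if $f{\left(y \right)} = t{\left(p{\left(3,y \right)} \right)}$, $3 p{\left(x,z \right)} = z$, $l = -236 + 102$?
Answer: $- \frac{146}{85872117} \approx -1.7002 \cdot 10^{-6}$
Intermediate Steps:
$l = -134$
$p{\left(x,z \right)} = \frac{z}{3}$
$t{\left(j \right)} = \frac{5 + j}{-4 + j}$
$f{\left(y \right)} = \frac{5 + \frac{y}{3}}{-4 + \frac{y}{3}}$
$\frac{1}{\left(315 - 156\right)^{2} + \left(\left(-278634 + f{\left(l \right)}\right) - 334813\right)} = \frac{1}{\left(315 - 156\right)^{2} - \left(613447 - \frac{15 - 134}{-12 - 134}\right)} = \frac{1}{159^{2} - \left(613447 - \frac{1}{-146} \left(-119\right)\right)} = \frac{1}{25281 - \frac{89563143}{146}} = \frac{1}{- \frac{85872117}{146}} = - \frac{146}{85872117}$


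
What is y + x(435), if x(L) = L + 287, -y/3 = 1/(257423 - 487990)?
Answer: 166469377/230567 ≈ 722.00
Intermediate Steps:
y = 3/230567 (y = -3/(257423 - 487990) = -3/(-230567) = -3*(-1/230567) = 3/230567 ≈ 1.3011e-5)
x(L) = 287 + L
y + x(435) = 3/230567 + (287 + 435) = 3/230567 + 722 = 166469377/230567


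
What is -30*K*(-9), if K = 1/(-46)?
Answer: -135/23 ≈ -5.8696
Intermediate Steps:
K = -1/46 ≈ -0.021739
-30*K*(-9) = -30*(-1/46)*(-9) = (15/23)*(-9) = -135/23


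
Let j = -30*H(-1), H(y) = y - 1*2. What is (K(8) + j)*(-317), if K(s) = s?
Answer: -31066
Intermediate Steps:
H(y) = -2 + y (H(y) = y - 2 = -2 + y)
j = 90 (j = -30*(-2 - 1) = -30*(-3) = 90)
(K(8) + j)*(-317) = (8 + 90)*(-317) = 98*(-317) = -31066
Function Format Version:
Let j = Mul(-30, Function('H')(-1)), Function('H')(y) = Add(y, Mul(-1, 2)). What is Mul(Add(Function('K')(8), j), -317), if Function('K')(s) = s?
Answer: -31066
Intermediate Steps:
Function('H')(y) = Add(-2, y) (Function('H')(y) = Add(y, -2) = Add(-2, y))
j = 90 (j = Mul(-30, Add(-2, -1)) = Mul(-30, -3) = 90)
Mul(Add(Function('K')(8), j), -317) = Mul(Add(8, 90), -317) = Mul(98, -317) = -31066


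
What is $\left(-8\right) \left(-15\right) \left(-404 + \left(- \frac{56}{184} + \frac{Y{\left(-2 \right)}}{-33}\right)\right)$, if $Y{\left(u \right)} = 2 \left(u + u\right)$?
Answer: $- \frac{12267320}{253} \approx -48487.0$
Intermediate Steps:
$Y{\left(u \right)} = 4 u$ ($Y{\left(u \right)} = 2 \cdot 2 u = 4 u$)
$\left(-8\right) \left(-15\right) \left(-404 + \left(- \frac{56}{184} + \frac{Y{\left(-2 \right)}}{-33}\right)\right) = \left(-8\right) \left(-15\right) \left(-404 - \left(\frac{7}{23} - \frac{4 \left(-2\right)}{-33}\right)\right) = 120 \left(-404 - \frac{47}{759}\right) = 120 \left(- \frac{306683}{759}\right) = - \frac{12267320}{253}$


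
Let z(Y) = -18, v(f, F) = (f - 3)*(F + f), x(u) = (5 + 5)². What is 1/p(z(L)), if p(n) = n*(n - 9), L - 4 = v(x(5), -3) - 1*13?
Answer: 1/486 ≈ 0.0020576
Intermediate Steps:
x(u) = 100 (x(u) = 10² = 100)
v(f, F) = (-3 + f)*(F + f)
L = 9400 (L = 4 + ((100² - 3*(-3) - 3*100 - 3*100) - 1*13) = 4 + ((10000 + 9 - 300 - 300) - 13) = 4 + (9409 - 13) = 4 + 9396 = 9400)
p(n) = n*(-9 + n)
1/p(z(L)) = 1/(-18*(-9 - 18)) = 1/(-18*(-27)) = 1/486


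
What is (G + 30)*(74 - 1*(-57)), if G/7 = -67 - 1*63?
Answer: -115280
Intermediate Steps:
G = -910 (G = 7*(-67 - 1*63) = 7*(-67 - 63) = 7*(-130) = -910)
(G + 30)*(74 - 1*(-57)) = (-910 + 30)*(74 - 1*(-57)) = -880*(74 + 57) = -880*131 = -115280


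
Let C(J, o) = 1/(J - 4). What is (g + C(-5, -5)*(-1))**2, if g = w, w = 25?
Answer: 51076/81 ≈ 630.57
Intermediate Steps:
C(J, o) = 1/(-4 + J)
g = 25
(g + C(-5, -5)*(-1))**2 = (25 - 1/(-4 - 5))**2 = (25 - 1/(-9))**2 = (25 - 1/9*(-1))**2 = (25 + 1/9)**2 = (226/9)**2 = 51076/81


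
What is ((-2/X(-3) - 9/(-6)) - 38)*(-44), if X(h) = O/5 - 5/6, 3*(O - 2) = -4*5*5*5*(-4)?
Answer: 2135254/1329 ≈ 1606.7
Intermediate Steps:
O = 2006/3 (O = 2 + (-4*5*5*5*(-4))/3 = 2 + (-100*5*(-4))/3 = 2 + (-4*125*(-4))/3 = 2 + (-500*(-4))/3 = 2 + (⅓)*2000 = 2 + 2000/3 = 2006/3 ≈ 668.67)
X(h) = 1329/10 (X(h) = (2006/3)/5 - 5/6 = (2006/3)*(⅕) - 5*⅙ = 2006/15 - ⅚ = 1329/10)
((-2/X(-3) - 9/(-6)) - 38)*(-44) = ((-2/1329/10 - 9/(-6)) - 38)*(-44) = ((-2*10/1329 - 9*(-⅙)) - 38)*(-44) = ((-20/1329 + 3/2) - 38)*(-44) = (3947/2658 - 38)*(-44) = -97057/2658*(-44) = 2135254/1329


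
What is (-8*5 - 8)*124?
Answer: -5952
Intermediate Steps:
(-8*5 - 8)*124 = (-40 - 8)*124 = -48*124 = -5952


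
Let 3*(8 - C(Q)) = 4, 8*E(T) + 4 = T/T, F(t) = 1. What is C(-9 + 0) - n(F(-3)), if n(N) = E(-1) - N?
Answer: 193/24 ≈ 8.0417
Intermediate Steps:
E(T) = -3/8 (E(T) = -½ + (T/T)/8 = -½ + (⅛)*1 = -½ + ⅛ = -3/8)
n(N) = -3/8 - N
C(Q) = 20/3 (C(Q) = 8 - ⅓*4 = 8 - 4/3 = 20/3)
C(-9 + 0) - n(F(-3)) = 20/3 - (-3/8 - 1*1) = 20/3 - (-3/8 - 1) = 20/3 - 1*(-11/8) = 20/3 + 11/8 = 193/24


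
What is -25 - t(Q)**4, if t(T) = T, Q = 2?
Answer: -41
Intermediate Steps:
-25 - t(Q)**4 = -25 - 1*2**4 = -25 - 1*16 = -25 - 16 = -41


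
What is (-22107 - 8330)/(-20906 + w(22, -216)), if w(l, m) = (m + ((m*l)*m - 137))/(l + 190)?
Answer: 6452644/3405993 ≈ 1.8945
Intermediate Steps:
w(l, m) = (-137 + m + l*m²)/(190 + l) (w(l, m) = (m + ((l*m)*m - 137))/(190 + l) = (m + (l*m² - 137))/(190 + l) = (m + (-137 + l*m²))/(190 + l) = (-137 + m + l*m²)/(190 + l))
(-22107 - 8330)/(-20906 + w(22, -216)) = (-22107 - 8330)/(-20906 + (-137 - 216 + 22*(-216)²)/(190 + 22)) = -30437/(-20906 + (-137 - 216 + 22*46656)/212) = -30437/(-20906 + (-137 - 216 + 1026432)/212) = -30437/(-20906 + (1/212)*1026079) = -30437/(-20906 + 1026079/212) = -30437/(-3405993/212) = -30437*(-212/3405993) = 6452644/3405993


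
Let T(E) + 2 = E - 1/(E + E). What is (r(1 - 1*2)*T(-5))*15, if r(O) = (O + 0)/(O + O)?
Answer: -207/4 ≈ -51.750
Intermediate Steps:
r(O) = ½ (r(O) = O/((2*O)) = O*(1/(2*O)) = ½)
T(E) = -2 + E - 1/(2*E) (T(E) = -2 + (E - 1/(E + E)) = -2 + (E - 1/(2*E)) = -2 + E - 1/(2*E))
(r(1 - 1*2)*T(-5))*15 = ((-2 - 5 - ½/(-5))/2)*15 = ((-2 - 5 - ½*(-⅕))/2)*15 = ((-2 - 5 + ⅒)/2)*15 = ((½)*(-69/10))*15 = -69/20*15 = -207/4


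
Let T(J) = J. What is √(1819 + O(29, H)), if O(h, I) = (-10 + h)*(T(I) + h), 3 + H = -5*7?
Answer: 4*√103 ≈ 40.596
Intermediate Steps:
H = -38 (H = -3 - 5*7 = -3 - 35 = -38)
O(h, I) = (-10 + h)*(I + h)
√(1819 + O(29, H)) = √(1819 + (29² - 10*(-38) - 10*29 - 38*29)) = √(1819 + (841 + 380 - 290 - 1102)) = √(1819 - 171) = √1648 = 4*√103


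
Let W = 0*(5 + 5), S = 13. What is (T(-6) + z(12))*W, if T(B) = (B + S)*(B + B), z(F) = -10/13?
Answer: 0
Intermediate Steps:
z(F) = -10/13 (z(F) = -10*1/13 = -10/13)
T(B) = 2*B*(13 + B) (T(B) = (B + 13)*(B + B) = (13 + B)*(2*B) = 2*B*(13 + B))
W = 0 (W = 0*10 = 0)
(T(-6) + z(12))*W = (2*(-6)*(13 - 6) - 10/13)*0 = (2*(-6)*7 - 10/13)*0 = (-84 - 10/13)*0 = -1102/13*0 = 0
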